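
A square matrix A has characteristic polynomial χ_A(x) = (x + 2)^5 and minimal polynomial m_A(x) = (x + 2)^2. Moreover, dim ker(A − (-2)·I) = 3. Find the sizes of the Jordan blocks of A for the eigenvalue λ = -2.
Block sizes for λ = -2: [2, 2, 1]

Step 1 — from the characteristic polynomial, algebraic multiplicity of λ = -2 is 5. From dim ker(A − (-2)·I) = 3, there are exactly 3 Jordan blocks for λ = -2.
Step 2 — from the minimal polynomial, the factor (x + 2)^2 tells us the largest block for λ = -2 has size 2.
Step 3 — with total size 5, 3 blocks, and largest block 2, the block sizes (in nonincreasing order) are [2, 2, 1].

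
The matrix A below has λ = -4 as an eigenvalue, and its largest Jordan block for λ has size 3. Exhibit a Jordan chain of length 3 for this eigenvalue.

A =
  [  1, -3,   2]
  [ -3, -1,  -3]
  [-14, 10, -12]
A Jordan chain for λ = -4 of length 3:
v_1 = (6, 18, 12)ᵀ
v_2 = (5, -3, -14)ᵀ
v_3 = (1, 0, 0)ᵀ

Let N = A − (-4)·I. We want v_3 with N^3 v_3 = 0 but N^2 v_3 ≠ 0; then v_{j-1} := N · v_j for j = 3, …, 2.

Pick v_3 = (1, 0, 0)ᵀ.
Then v_2 = N · v_3 = (5, -3, -14)ᵀ.
Then v_1 = N · v_2 = (6, 18, 12)ᵀ.

Sanity check: (A − (-4)·I) v_1 = (0, 0, 0)ᵀ = 0. ✓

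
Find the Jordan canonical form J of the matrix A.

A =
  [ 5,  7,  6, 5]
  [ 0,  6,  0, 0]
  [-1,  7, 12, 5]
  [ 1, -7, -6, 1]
J_2(6) ⊕ J_1(6) ⊕ J_1(6)

The characteristic polynomial is
  det(x·I − A) = x^4 - 24*x^3 + 216*x^2 - 864*x + 1296 = (x - 6)^4

Eigenvalues and multiplicities (the geometric multiplicity of λ is n − rank(A − λI), which equals the number of Jordan blocks for λ):
  λ = 6: algebraic multiplicity = 4, geometric multiplicity = 3

Determining the block sizes for each eigenvalue:
  λ = 6: 3 blocks summing to 4 forces exactly one block of size 2 and the rest size 1 → block sizes [2, 1, 1]

Assembling the blocks gives a Jordan form
J =
  [6, 1, 0, 0]
  [0, 6, 0, 0]
  [0, 0, 6, 0]
  [0, 0, 0, 6]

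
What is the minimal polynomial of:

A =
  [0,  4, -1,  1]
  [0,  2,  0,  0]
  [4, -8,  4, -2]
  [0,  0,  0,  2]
x^2 - 4*x + 4

The characteristic polynomial is χ_A(x) = (x - 2)^4, so the eigenvalues are known. The minimal polynomial is
  m_A(x) = Π_λ (x − λ)^{k_λ}
where k_λ is the size of the *largest* Jordan block for λ (equivalently, the smallest k with (A − λI)^k v = 0 for every generalised eigenvector v of λ).

  λ = 2: largest Jordan block has size 2, contributing (x − 2)^2

So m_A(x) = (x - 2)^2 = x^2 - 4*x + 4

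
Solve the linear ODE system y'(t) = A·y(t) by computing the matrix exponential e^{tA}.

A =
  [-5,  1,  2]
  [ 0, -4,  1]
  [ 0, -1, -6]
e^{tA} =
  [exp(-5*t), -t^2*exp(-5*t)/2 + t*exp(-5*t), -t^2*exp(-5*t)/2 + 2*t*exp(-5*t)]
  [0, t*exp(-5*t) + exp(-5*t), t*exp(-5*t)]
  [0, -t*exp(-5*t), -t*exp(-5*t) + exp(-5*t)]

Strategy: write A = P · J · P⁻¹ where J is a Jordan canonical form, so e^{tA} = P · e^{tJ} · P⁻¹, and e^{tJ} can be computed block-by-block.

A has Jordan form
J =
  [-5,  1,  0]
  [ 0, -5,  1]
  [ 0,  0, -5]
(up to reordering of blocks).

Per-block formulas:
  For a 3×3 Jordan block J_3(-5): exp(t · J_3(-5)) = e^(-5t)·(I + t·N + (t^2/2)·N^2), where N is the 3×3 nilpotent shift.

After assembling e^{tJ} and conjugating by P, we get:

e^{tA} =
  [exp(-5*t), -t^2*exp(-5*t)/2 + t*exp(-5*t), -t^2*exp(-5*t)/2 + 2*t*exp(-5*t)]
  [0, t*exp(-5*t) + exp(-5*t), t*exp(-5*t)]
  [0, -t*exp(-5*t), -t*exp(-5*t) + exp(-5*t)]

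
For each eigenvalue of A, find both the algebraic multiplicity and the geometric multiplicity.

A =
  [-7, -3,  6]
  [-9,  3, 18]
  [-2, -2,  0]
λ = -4: alg = 1, geom = 1; λ = 0: alg = 2, geom = 1

Step 1 — factor the characteristic polynomial to read off the algebraic multiplicities:
  χ_A(x) = x^2*(x + 4)

Step 2 — compute geometric multiplicities via the rank-nullity identity g(λ) = n − rank(A − λI):
  rank(A − (-4)·I) = 2, so dim ker(A − (-4)·I) = n − 2 = 1
  rank(A − (0)·I) = 2, so dim ker(A − (0)·I) = n − 2 = 1

Summary:
  λ = -4: algebraic multiplicity = 1, geometric multiplicity = 1
  λ = 0: algebraic multiplicity = 2, geometric multiplicity = 1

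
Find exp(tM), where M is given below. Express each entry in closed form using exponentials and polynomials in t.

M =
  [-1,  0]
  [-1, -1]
e^{tM} =
  [exp(-t), 0]
  [-t*exp(-t), exp(-t)]

Strategy: write M = P · J · P⁻¹ where J is a Jordan canonical form, so e^{tM} = P · e^{tJ} · P⁻¹, and e^{tJ} can be computed block-by-block.

M has Jordan form
J =
  [-1,  1]
  [ 0, -1]
(up to reordering of blocks).

Per-block formulas:
  For a 2×2 Jordan block J_2(-1): exp(t · J_2(-1)) = e^(-1t)·(I + t·N), where N is the 2×2 nilpotent shift.

After assembling e^{tJ} and conjugating by P, we get:

e^{tM} =
  [exp(-t), 0]
  [-t*exp(-t), exp(-t)]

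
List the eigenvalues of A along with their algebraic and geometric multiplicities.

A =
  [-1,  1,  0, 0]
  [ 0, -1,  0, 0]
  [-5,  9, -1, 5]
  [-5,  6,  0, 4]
λ = -1: alg = 3, geom = 2; λ = 4: alg = 1, geom = 1

Step 1 — factor the characteristic polynomial to read off the algebraic multiplicities:
  χ_A(x) = (x - 4)*(x + 1)^3

Step 2 — compute geometric multiplicities via the rank-nullity identity g(λ) = n − rank(A − λI):
  rank(A − (-1)·I) = 2, so dim ker(A − (-1)·I) = n − 2 = 2
  rank(A − (4)·I) = 3, so dim ker(A − (4)·I) = n − 3 = 1

Summary:
  λ = -1: algebraic multiplicity = 3, geometric multiplicity = 2
  λ = 4: algebraic multiplicity = 1, geometric multiplicity = 1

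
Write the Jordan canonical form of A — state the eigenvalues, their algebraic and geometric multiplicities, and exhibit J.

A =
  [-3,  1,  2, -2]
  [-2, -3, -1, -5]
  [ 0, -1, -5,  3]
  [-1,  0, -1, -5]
J_3(-4) ⊕ J_1(-4)

The characteristic polynomial is
  det(x·I − A) = x^4 + 16*x^3 + 96*x^2 + 256*x + 256 = (x + 4)^4

Eigenvalues and multiplicities (the geometric multiplicity of λ is n − rank(A − λI), which equals the number of Jordan blocks for λ):
  λ = -4: algebraic multiplicity = 4, geometric multiplicity = 2

Determining the block sizes for each eigenvalue:
  λ = -4: with am = 4 and gm = 2, the partition is not yet determined (e.g. several partitions of 4 into 2 parts exist). Let N = A − (-4)·I. Computing rank(N^1) = 2, rank(N^2) = 1, rank(N^3) = 0; the number of blocks of size ≥ j is rank(N^{j−1}) − rank(N^j), giving [2, 1, 1]. So we have 1 block(s) of size 3, 1 block(s) of size 1 → block sizes [3, 1]

Assembling the blocks gives a Jordan form
J =
  [-4,  1,  0,  0]
  [ 0, -4,  1,  0]
  [ 0,  0, -4,  0]
  [ 0,  0,  0, -4]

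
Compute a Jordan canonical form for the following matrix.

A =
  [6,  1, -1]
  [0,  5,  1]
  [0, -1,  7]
J_2(6) ⊕ J_1(6)

The characteristic polynomial is
  det(x·I − A) = x^3 - 18*x^2 + 108*x - 216 = (x - 6)^3

Eigenvalues and multiplicities (the geometric multiplicity of λ is n − rank(A − λI), which equals the number of Jordan blocks for λ):
  λ = 6: algebraic multiplicity = 3, geometric multiplicity = 2

Determining the block sizes for each eigenvalue:
  λ = 6: 2 blocks summing to 3 forces exactly one block of size 2 and the rest size 1 → block sizes [2, 1]

Assembling the blocks gives a Jordan form
J =
  [6, 1, 0]
  [0, 6, 0]
  [0, 0, 6]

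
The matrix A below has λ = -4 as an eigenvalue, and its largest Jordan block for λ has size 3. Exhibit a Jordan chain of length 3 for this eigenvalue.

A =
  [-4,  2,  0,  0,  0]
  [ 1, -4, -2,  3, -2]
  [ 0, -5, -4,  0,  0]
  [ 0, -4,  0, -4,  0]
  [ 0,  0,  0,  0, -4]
A Jordan chain for λ = -4 of length 3:
v_1 = (2, 0, -5, -4, 0)ᵀ
v_2 = (0, 1, 0, 0, 0)ᵀ
v_3 = (1, 0, 0, 0, 0)ᵀ

Let N = A − (-4)·I. We want v_3 with N^3 v_3 = 0 but N^2 v_3 ≠ 0; then v_{j-1} := N · v_j for j = 3, …, 2.

Pick v_3 = (1, 0, 0, 0, 0)ᵀ.
Then v_2 = N · v_3 = (0, 1, 0, 0, 0)ᵀ.
Then v_1 = N · v_2 = (2, 0, -5, -4, 0)ᵀ.

Sanity check: (A − (-4)·I) v_1 = (0, 0, 0, 0, 0)ᵀ = 0. ✓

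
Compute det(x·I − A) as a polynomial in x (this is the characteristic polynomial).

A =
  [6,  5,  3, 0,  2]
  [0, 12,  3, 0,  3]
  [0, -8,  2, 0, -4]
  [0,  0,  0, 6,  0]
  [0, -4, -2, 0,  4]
x^5 - 30*x^4 + 360*x^3 - 2160*x^2 + 6480*x - 7776

Expanding det(x·I − A) (e.g. by cofactor expansion or by noting that A is similar to its Jordan form J, which has the same characteristic polynomial as A) gives
  χ_A(x) = x^5 - 30*x^4 + 360*x^3 - 2160*x^2 + 6480*x - 7776
which factors as (x - 6)^5. The eigenvalues (with algebraic multiplicities) are λ = 6 with multiplicity 5.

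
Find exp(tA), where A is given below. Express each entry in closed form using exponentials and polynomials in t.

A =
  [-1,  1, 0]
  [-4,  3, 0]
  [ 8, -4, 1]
e^{tA} =
  [-2*t*exp(t) + exp(t), t*exp(t), 0]
  [-4*t*exp(t), 2*t*exp(t) + exp(t), 0]
  [8*t*exp(t), -4*t*exp(t), exp(t)]

Strategy: write A = P · J · P⁻¹ where J is a Jordan canonical form, so e^{tA} = P · e^{tJ} · P⁻¹, and e^{tJ} can be computed block-by-block.

A has Jordan form
J =
  [1, 1, 0]
  [0, 1, 0]
  [0, 0, 1]
(up to reordering of blocks).

Per-block formulas:
  For a 1×1 block at λ = 1: exp(t · [1]) = [e^(1t)].
  For a 2×2 Jordan block J_2(1): exp(t · J_2(1)) = e^(1t)·(I + t·N), where N is the 2×2 nilpotent shift.

After assembling e^{tJ} and conjugating by P, we get:

e^{tA} =
  [-2*t*exp(t) + exp(t), t*exp(t), 0]
  [-4*t*exp(t), 2*t*exp(t) + exp(t), 0]
  [8*t*exp(t), -4*t*exp(t), exp(t)]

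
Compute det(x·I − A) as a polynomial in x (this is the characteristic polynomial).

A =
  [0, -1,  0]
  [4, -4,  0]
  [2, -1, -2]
x^3 + 6*x^2 + 12*x + 8

Expanding det(x·I − A) (e.g. by cofactor expansion or by noting that A is similar to its Jordan form J, which has the same characteristic polynomial as A) gives
  χ_A(x) = x^3 + 6*x^2 + 12*x + 8
which factors as (x + 2)^3. The eigenvalues (with algebraic multiplicities) are λ = -2 with multiplicity 3.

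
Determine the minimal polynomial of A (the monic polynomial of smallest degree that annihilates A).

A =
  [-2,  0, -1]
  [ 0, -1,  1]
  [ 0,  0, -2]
x^3 + 5*x^2 + 8*x + 4

The characteristic polynomial is χ_A(x) = (x + 1)*(x + 2)^2, so the eigenvalues are known. The minimal polynomial is
  m_A(x) = Π_λ (x − λ)^{k_λ}
where k_λ is the size of the *largest* Jordan block for λ (equivalently, the smallest k with (A − λI)^k v = 0 for every generalised eigenvector v of λ).

  λ = -2: largest Jordan block has size 2, contributing (x + 2)^2
  λ = -1: largest Jordan block has size 1, contributing (x + 1)

So m_A(x) = (x + 1)*(x + 2)^2 = x^3 + 5*x^2 + 8*x + 4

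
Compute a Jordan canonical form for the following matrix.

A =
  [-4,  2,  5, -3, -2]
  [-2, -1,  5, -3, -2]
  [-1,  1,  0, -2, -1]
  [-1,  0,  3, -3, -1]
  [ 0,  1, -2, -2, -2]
J_3(-2) ⊕ J_2(-2)

The characteristic polynomial is
  det(x·I − A) = x^5 + 10*x^4 + 40*x^3 + 80*x^2 + 80*x + 32 = (x + 2)^5

Eigenvalues and multiplicities (the geometric multiplicity of λ is n − rank(A − λI), which equals the number of Jordan blocks for λ):
  λ = -2: algebraic multiplicity = 5, geometric multiplicity = 2

Determining the block sizes for each eigenvalue:
  λ = -2: with am = 5 and gm = 2, the partition is not yet determined (e.g. several partitions of 5 into 2 parts exist). Let N = A − (-2)·I. Computing rank(N^1) = 3, rank(N^2) = 1, rank(N^3) = 0; the number of blocks of size ≥ j is rank(N^{j−1}) − rank(N^j), giving [2, 2, 1]. So we have 1 block(s) of size 3, 1 block(s) of size 2 → block sizes [3, 2]

Assembling the blocks gives a Jordan form
J =
  [-2,  1,  0,  0,  0]
  [ 0, -2,  1,  0,  0]
  [ 0,  0, -2,  0,  0]
  [ 0,  0,  0, -2,  1]
  [ 0,  0,  0,  0, -2]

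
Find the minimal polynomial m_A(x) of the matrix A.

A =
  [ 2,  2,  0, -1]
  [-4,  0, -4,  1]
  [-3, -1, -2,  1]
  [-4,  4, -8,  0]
x^2

The characteristic polynomial is χ_A(x) = x^4, so the eigenvalues are known. The minimal polynomial is
  m_A(x) = Π_λ (x − λ)^{k_λ}
where k_λ is the size of the *largest* Jordan block for λ (equivalently, the smallest k with (A − λI)^k v = 0 for every generalised eigenvector v of λ).

  λ = 0: largest Jordan block has size 2, contributing (x − 0)^2

So m_A(x) = x^2 = x^2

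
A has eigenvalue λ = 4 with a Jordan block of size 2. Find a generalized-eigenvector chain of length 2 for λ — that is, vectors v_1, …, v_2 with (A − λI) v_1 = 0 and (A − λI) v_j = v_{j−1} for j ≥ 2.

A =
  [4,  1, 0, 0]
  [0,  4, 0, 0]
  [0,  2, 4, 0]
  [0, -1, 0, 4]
A Jordan chain for λ = 4 of length 2:
v_1 = (1, 0, 2, -1)ᵀ
v_2 = (0, 1, 0, 0)ᵀ

Let N = A − (4)·I. We want v_2 with N^2 v_2 = 0 but N^1 v_2 ≠ 0; then v_{j-1} := N · v_j for j = 2, …, 2.

Pick v_2 = (0, 1, 0, 0)ᵀ.
Then v_1 = N · v_2 = (1, 0, 2, -1)ᵀ.

Sanity check: (A − (4)·I) v_1 = (0, 0, 0, 0)ᵀ = 0. ✓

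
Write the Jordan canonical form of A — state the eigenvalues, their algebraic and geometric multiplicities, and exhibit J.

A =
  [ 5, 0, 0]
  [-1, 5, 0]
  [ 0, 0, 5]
J_2(5) ⊕ J_1(5)

The characteristic polynomial is
  det(x·I − A) = x^3 - 15*x^2 + 75*x - 125 = (x - 5)^3

Eigenvalues and multiplicities (the geometric multiplicity of λ is n − rank(A − λI), which equals the number of Jordan blocks for λ):
  λ = 5: algebraic multiplicity = 3, geometric multiplicity = 2

Determining the block sizes for each eigenvalue:
  λ = 5: 2 blocks summing to 3 forces exactly one block of size 2 and the rest size 1 → block sizes [2, 1]

Assembling the blocks gives a Jordan form
J =
  [5, 1, 0]
  [0, 5, 0]
  [0, 0, 5]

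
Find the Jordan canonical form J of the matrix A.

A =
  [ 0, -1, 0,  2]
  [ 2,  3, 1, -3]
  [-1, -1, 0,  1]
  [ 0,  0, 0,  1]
J_3(1) ⊕ J_1(1)

The characteristic polynomial is
  det(x·I − A) = x^4 - 4*x^3 + 6*x^2 - 4*x + 1 = (x - 1)^4

Eigenvalues and multiplicities (the geometric multiplicity of λ is n − rank(A − λI), which equals the number of Jordan blocks for λ):
  λ = 1: algebraic multiplicity = 4, geometric multiplicity = 2

Determining the block sizes for each eigenvalue:
  λ = 1: with am = 4 and gm = 2, the partition is not yet determined (e.g. several partitions of 4 into 2 parts exist). Let N = A − (1)·I. Computing rank(N^1) = 2, rank(N^2) = 1, rank(N^3) = 0; the number of blocks of size ≥ j is rank(N^{j−1}) − rank(N^j), giving [2, 1, 1]. So we have 1 block(s) of size 3, 1 block(s) of size 1 → block sizes [3, 1]

Assembling the blocks gives a Jordan form
J =
  [1, 1, 0, 0]
  [0, 1, 1, 0]
  [0, 0, 1, 0]
  [0, 0, 0, 1]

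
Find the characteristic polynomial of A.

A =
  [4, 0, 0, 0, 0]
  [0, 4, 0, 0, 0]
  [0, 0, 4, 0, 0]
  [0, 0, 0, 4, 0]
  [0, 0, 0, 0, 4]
x^5 - 20*x^4 + 160*x^3 - 640*x^2 + 1280*x - 1024

Expanding det(x·I − A) (e.g. by cofactor expansion or by noting that A is similar to its Jordan form J, which has the same characteristic polynomial as A) gives
  χ_A(x) = x^5 - 20*x^4 + 160*x^3 - 640*x^2 + 1280*x - 1024
which factors as (x - 4)^5. The eigenvalues (with algebraic multiplicities) are λ = 4 with multiplicity 5.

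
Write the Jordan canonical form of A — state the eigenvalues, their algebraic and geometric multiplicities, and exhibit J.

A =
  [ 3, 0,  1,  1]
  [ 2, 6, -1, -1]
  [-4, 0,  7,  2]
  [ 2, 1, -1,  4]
J_3(5) ⊕ J_1(5)

The characteristic polynomial is
  det(x·I − A) = x^4 - 20*x^3 + 150*x^2 - 500*x + 625 = (x - 5)^4

Eigenvalues and multiplicities (the geometric multiplicity of λ is n − rank(A − λI), which equals the number of Jordan blocks for λ):
  λ = 5: algebraic multiplicity = 4, geometric multiplicity = 2

Determining the block sizes for each eigenvalue:
  λ = 5: with am = 4 and gm = 2, the partition is not yet determined (e.g. several partitions of 4 into 2 parts exist). Let N = A − (5)·I. Computing rank(N^1) = 2, rank(N^2) = 1, rank(N^3) = 0; the number of blocks of size ≥ j is rank(N^{j−1}) − rank(N^j), giving [2, 1, 1]. So we have 1 block(s) of size 3, 1 block(s) of size 1 → block sizes [3, 1]

Assembling the blocks gives a Jordan form
J =
  [5, 1, 0, 0]
  [0, 5, 1, 0]
  [0, 0, 5, 0]
  [0, 0, 0, 5]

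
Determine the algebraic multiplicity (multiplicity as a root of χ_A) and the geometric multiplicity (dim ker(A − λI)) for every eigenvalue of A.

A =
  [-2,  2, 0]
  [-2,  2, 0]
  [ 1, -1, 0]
λ = 0: alg = 3, geom = 2

Step 1 — factor the characteristic polynomial to read off the algebraic multiplicities:
  χ_A(x) = x^3

Step 2 — compute geometric multiplicities via the rank-nullity identity g(λ) = n − rank(A − λI):
  rank(A − (0)·I) = 1, so dim ker(A − (0)·I) = n − 1 = 2

Summary:
  λ = 0: algebraic multiplicity = 3, geometric multiplicity = 2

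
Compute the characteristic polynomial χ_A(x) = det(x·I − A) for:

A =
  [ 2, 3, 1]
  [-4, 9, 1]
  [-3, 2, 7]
x^3 - 18*x^2 + 108*x - 216

Expanding det(x·I − A) (e.g. by cofactor expansion or by noting that A is similar to its Jordan form J, which has the same characteristic polynomial as A) gives
  χ_A(x) = x^3 - 18*x^2 + 108*x - 216
which factors as (x - 6)^3. The eigenvalues (with algebraic multiplicities) are λ = 6 with multiplicity 3.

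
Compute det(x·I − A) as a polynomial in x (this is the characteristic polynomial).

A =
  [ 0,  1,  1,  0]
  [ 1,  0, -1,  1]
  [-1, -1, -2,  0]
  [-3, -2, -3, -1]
x^4 + 3*x^3 + 3*x^2 + x

Expanding det(x·I − A) (e.g. by cofactor expansion or by noting that A is similar to its Jordan form J, which has the same characteristic polynomial as A) gives
  χ_A(x) = x^4 + 3*x^3 + 3*x^2 + x
which factors as x*(x + 1)^3. The eigenvalues (with algebraic multiplicities) are λ = -1 with multiplicity 3, λ = 0 with multiplicity 1.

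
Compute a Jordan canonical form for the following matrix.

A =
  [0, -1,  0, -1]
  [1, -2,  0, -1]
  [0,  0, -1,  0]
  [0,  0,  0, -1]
J_2(-1) ⊕ J_1(-1) ⊕ J_1(-1)

The characteristic polynomial is
  det(x·I − A) = x^4 + 4*x^3 + 6*x^2 + 4*x + 1 = (x + 1)^4

Eigenvalues and multiplicities (the geometric multiplicity of λ is n − rank(A − λI), which equals the number of Jordan blocks for λ):
  λ = -1: algebraic multiplicity = 4, geometric multiplicity = 3

Determining the block sizes for each eigenvalue:
  λ = -1: 3 blocks summing to 4 forces exactly one block of size 2 and the rest size 1 → block sizes [2, 1, 1]

Assembling the blocks gives a Jordan form
J =
  [-1,  1,  0,  0]
  [ 0, -1,  0,  0]
  [ 0,  0, -1,  0]
  [ 0,  0,  0, -1]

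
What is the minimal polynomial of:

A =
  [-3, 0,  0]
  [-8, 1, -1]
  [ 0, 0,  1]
x^3 + x^2 - 5*x + 3

The characteristic polynomial is χ_A(x) = (x - 1)^2*(x + 3), so the eigenvalues are known. The minimal polynomial is
  m_A(x) = Π_λ (x − λ)^{k_λ}
where k_λ is the size of the *largest* Jordan block for λ (equivalently, the smallest k with (A − λI)^k v = 0 for every generalised eigenvector v of λ).

  λ = -3: largest Jordan block has size 1, contributing (x + 3)
  λ = 1: largest Jordan block has size 2, contributing (x − 1)^2

So m_A(x) = (x - 1)^2*(x + 3) = x^3 + x^2 - 5*x + 3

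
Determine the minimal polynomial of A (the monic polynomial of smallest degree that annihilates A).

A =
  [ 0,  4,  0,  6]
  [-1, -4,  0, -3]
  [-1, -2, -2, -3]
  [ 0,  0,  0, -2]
x^2 + 4*x + 4

The characteristic polynomial is χ_A(x) = (x + 2)^4, so the eigenvalues are known. The minimal polynomial is
  m_A(x) = Π_λ (x − λ)^{k_λ}
where k_λ is the size of the *largest* Jordan block for λ (equivalently, the smallest k with (A − λI)^k v = 0 for every generalised eigenvector v of λ).

  λ = -2: largest Jordan block has size 2, contributing (x + 2)^2

So m_A(x) = (x + 2)^2 = x^2 + 4*x + 4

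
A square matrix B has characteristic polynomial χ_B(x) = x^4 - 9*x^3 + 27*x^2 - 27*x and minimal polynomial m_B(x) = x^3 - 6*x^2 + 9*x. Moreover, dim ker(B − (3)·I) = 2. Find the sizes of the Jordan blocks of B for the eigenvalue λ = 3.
Block sizes for λ = 3: [2, 1]

Step 1 — from the characteristic polynomial, algebraic multiplicity of λ = 3 is 3. From dim ker(B − (3)·I) = 2, there are exactly 2 Jordan blocks for λ = 3.
Step 2 — from the minimal polynomial, the factor (x − 3)^2 tells us the largest block for λ = 3 has size 2.
Step 3 — with total size 3, 2 blocks, and largest block 2, the block sizes (in nonincreasing order) are [2, 1].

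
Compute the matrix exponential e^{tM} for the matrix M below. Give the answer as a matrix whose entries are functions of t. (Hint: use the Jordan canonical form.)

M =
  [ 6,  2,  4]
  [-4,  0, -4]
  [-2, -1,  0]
e^{tM} =
  [4*t*exp(2*t) + exp(2*t), 2*t*exp(2*t), 4*t*exp(2*t)]
  [-4*t*exp(2*t), -2*t*exp(2*t) + exp(2*t), -4*t*exp(2*t)]
  [-2*t*exp(2*t), -t*exp(2*t), -2*t*exp(2*t) + exp(2*t)]

Strategy: write M = P · J · P⁻¹ where J is a Jordan canonical form, so e^{tM} = P · e^{tJ} · P⁻¹, and e^{tJ} can be computed block-by-block.

M has Jordan form
J =
  [2, 1, 0]
  [0, 2, 0]
  [0, 0, 2]
(up to reordering of blocks).

Per-block formulas:
  For a 2×2 Jordan block J_2(2): exp(t · J_2(2)) = e^(2t)·(I + t·N), where N is the 2×2 nilpotent shift.
  For a 1×1 block at λ = 2: exp(t · [2]) = [e^(2t)].

After assembling e^{tJ} and conjugating by P, we get:

e^{tM} =
  [4*t*exp(2*t) + exp(2*t), 2*t*exp(2*t), 4*t*exp(2*t)]
  [-4*t*exp(2*t), -2*t*exp(2*t) + exp(2*t), -4*t*exp(2*t)]
  [-2*t*exp(2*t), -t*exp(2*t), -2*t*exp(2*t) + exp(2*t)]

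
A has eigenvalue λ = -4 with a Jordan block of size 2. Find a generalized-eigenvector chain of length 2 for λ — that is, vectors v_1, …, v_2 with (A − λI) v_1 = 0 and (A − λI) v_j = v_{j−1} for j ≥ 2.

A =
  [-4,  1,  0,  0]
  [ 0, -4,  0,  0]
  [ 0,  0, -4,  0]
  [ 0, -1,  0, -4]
A Jordan chain for λ = -4 of length 2:
v_1 = (1, 0, 0, -1)ᵀ
v_2 = (0, 1, 0, 0)ᵀ

Let N = A − (-4)·I. We want v_2 with N^2 v_2 = 0 but N^1 v_2 ≠ 0; then v_{j-1} := N · v_j for j = 2, …, 2.

Pick v_2 = (0, 1, 0, 0)ᵀ.
Then v_1 = N · v_2 = (1, 0, 0, -1)ᵀ.

Sanity check: (A − (-4)·I) v_1 = (0, 0, 0, 0)ᵀ = 0. ✓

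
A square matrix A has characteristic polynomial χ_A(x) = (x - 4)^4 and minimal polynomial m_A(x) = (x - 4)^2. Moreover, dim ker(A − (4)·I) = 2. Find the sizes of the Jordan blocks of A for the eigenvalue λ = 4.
Block sizes for λ = 4: [2, 2]

Step 1 — from the characteristic polynomial, algebraic multiplicity of λ = 4 is 4. From dim ker(A − (4)·I) = 2, there are exactly 2 Jordan blocks for λ = 4.
Step 2 — from the minimal polynomial, the factor (x − 4)^2 tells us the largest block for λ = 4 has size 2.
Step 3 — with total size 4, 2 blocks, and largest block 2, the block sizes (in nonincreasing order) are [2, 2].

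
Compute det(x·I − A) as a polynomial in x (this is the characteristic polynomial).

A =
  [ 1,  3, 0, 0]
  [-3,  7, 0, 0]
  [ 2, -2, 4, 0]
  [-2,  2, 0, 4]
x^4 - 16*x^3 + 96*x^2 - 256*x + 256

Expanding det(x·I − A) (e.g. by cofactor expansion or by noting that A is similar to its Jordan form J, which has the same characteristic polynomial as A) gives
  χ_A(x) = x^4 - 16*x^3 + 96*x^2 - 256*x + 256
which factors as (x - 4)^4. The eigenvalues (with algebraic multiplicities) are λ = 4 with multiplicity 4.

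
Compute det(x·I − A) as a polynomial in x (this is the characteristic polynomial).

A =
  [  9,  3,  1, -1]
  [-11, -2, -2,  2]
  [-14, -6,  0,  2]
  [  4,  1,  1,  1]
x^4 - 8*x^3 + 24*x^2 - 32*x + 16

Expanding det(x·I − A) (e.g. by cofactor expansion or by noting that A is similar to its Jordan form J, which has the same characteristic polynomial as A) gives
  χ_A(x) = x^4 - 8*x^3 + 24*x^2 - 32*x + 16
which factors as (x - 2)^4. The eigenvalues (with algebraic multiplicities) are λ = 2 with multiplicity 4.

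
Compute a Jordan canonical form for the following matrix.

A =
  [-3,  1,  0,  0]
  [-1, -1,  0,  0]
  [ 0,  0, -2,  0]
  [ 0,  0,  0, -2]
J_2(-2) ⊕ J_1(-2) ⊕ J_1(-2)

The characteristic polynomial is
  det(x·I − A) = x^4 + 8*x^3 + 24*x^2 + 32*x + 16 = (x + 2)^4

Eigenvalues and multiplicities (the geometric multiplicity of λ is n − rank(A − λI), which equals the number of Jordan blocks for λ):
  λ = -2: algebraic multiplicity = 4, geometric multiplicity = 3

Determining the block sizes for each eigenvalue:
  λ = -2: 3 blocks summing to 4 forces exactly one block of size 2 and the rest size 1 → block sizes [2, 1, 1]

Assembling the blocks gives a Jordan form
J =
  [-2,  1,  0,  0]
  [ 0, -2,  0,  0]
  [ 0,  0, -2,  0]
  [ 0,  0,  0, -2]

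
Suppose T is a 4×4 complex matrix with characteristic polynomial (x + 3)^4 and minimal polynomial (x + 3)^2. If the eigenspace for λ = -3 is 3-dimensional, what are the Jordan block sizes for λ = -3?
Block sizes for λ = -3: [2, 1, 1]

Step 1 — from the characteristic polynomial, algebraic multiplicity of λ = -3 is 4. From dim ker(T − (-3)·I) = 3, there are exactly 3 Jordan blocks for λ = -3.
Step 2 — from the minimal polynomial, the factor (x + 3)^2 tells us the largest block for λ = -3 has size 2.
Step 3 — with total size 4, 3 blocks, and largest block 2, the block sizes (in nonincreasing order) are [2, 1, 1].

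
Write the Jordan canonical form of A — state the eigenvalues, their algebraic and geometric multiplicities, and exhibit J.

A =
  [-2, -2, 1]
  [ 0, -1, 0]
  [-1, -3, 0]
J_3(-1)

The characteristic polynomial is
  det(x·I − A) = x^3 + 3*x^2 + 3*x + 1 = (x + 1)^3

Eigenvalues and multiplicities (the geometric multiplicity of λ is n − rank(A − λI), which equals the number of Jordan blocks for λ):
  λ = -1: algebraic multiplicity = 3, geometric multiplicity = 1

Determining the block sizes for each eigenvalue:
  λ = -1: one block (gm = 1), so the single block has size am = 3 → block sizes [3]

Assembling the blocks gives a Jordan form
J =
  [-1,  1,  0]
  [ 0, -1,  1]
  [ 0,  0, -1]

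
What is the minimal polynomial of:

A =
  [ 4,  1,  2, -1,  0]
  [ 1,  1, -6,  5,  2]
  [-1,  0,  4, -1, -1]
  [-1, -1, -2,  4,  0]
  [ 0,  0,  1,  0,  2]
x^3 - 9*x^2 + 27*x - 27

The characteristic polynomial is χ_A(x) = (x - 3)^5, so the eigenvalues are known. The minimal polynomial is
  m_A(x) = Π_λ (x − λ)^{k_λ}
where k_λ is the size of the *largest* Jordan block for λ (equivalently, the smallest k with (A − λI)^k v = 0 for every generalised eigenvector v of λ).

  λ = 3: largest Jordan block has size 3, contributing (x − 3)^3

So m_A(x) = (x - 3)^3 = x^3 - 9*x^2 + 27*x - 27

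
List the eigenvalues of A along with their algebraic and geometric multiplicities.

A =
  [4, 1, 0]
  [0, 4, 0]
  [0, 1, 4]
λ = 4: alg = 3, geom = 2

Step 1 — factor the characteristic polynomial to read off the algebraic multiplicities:
  χ_A(x) = (x - 4)^3

Step 2 — compute geometric multiplicities via the rank-nullity identity g(λ) = n − rank(A − λI):
  rank(A − (4)·I) = 1, so dim ker(A − (4)·I) = n − 1 = 2

Summary:
  λ = 4: algebraic multiplicity = 3, geometric multiplicity = 2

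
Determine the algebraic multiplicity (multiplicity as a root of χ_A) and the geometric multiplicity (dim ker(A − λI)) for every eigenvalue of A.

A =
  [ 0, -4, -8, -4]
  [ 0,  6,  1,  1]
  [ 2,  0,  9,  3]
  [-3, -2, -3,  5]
λ = 2: alg = 1, geom = 1; λ = 6: alg = 3, geom = 1

Step 1 — factor the characteristic polynomial to read off the algebraic multiplicities:
  χ_A(x) = (x - 6)^3*(x - 2)

Step 2 — compute geometric multiplicities via the rank-nullity identity g(λ) = n − rank(A − λI):
  rank(A − (2)·I) = 3, so dim ker(A − (2)·I) = n − 3 = 1
  rank(A − (6)·I) = 3, so dim ker(A − (6)·I) = n − 3 = 1

Summary:
  λ = 2: algebraic multiplicity = 1, geometric multiplicity = 1
  λ = 6: algebraic multiplicity = 3, geometric multiplicity = 1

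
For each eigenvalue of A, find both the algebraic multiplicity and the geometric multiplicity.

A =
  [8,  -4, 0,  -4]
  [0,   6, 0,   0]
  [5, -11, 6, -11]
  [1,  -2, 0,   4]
λ = 6: alg = 4, geom = 2

Step 1 — factor the characteristic polynomial to read off the algebraic multiplicities:
  χ_A(x) = (x - 6)^4

Step 2 — compute geometric multiplicities via the rank-nullity identity g(λ) = n − rank(A − λI):
  rank(A − (6)·I) = 2, so dim ker(A − (6)·I) = n − 2 = 2

Summary:
  λ = 6: algebraic multiplicity = 4, geometric multiplicity = 2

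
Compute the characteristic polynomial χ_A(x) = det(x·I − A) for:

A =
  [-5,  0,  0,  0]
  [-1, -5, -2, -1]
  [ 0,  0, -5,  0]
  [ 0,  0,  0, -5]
x^4 + 20*x^3 + 150*x^2 + 500*x + 625

Expanding det(x·I − A) (e.g. by cofactor expansion or by noting that A is similar to its Jordan form J, which has the same characteristic polynomial as A) gives
  χ_A(x) = x^4 + 20*x^3 + 150*x^2 + 500*x + 625
which factors as (x + 5)^4. The eigenvalues (with algebraic multiplicities) are λ = -5 with multiplicity 4.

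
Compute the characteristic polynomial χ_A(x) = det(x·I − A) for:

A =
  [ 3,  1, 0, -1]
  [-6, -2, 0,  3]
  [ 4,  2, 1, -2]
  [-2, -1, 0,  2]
x^4 - 4*x^3 + 6*x^2 - 4*x + 1

Expanding det(x·I − A) (e.g. by cofactor expansion or by noting that A is similar to its Jordan form J, which has the same characteristic polynomial as A) gives
  χ_A(x) = x^4 - 4*x^3 + 6*x^2 - 4*x + 1
which factors as (x - 1)^4. The eigenvalues (with algebraic multiplicities) are λ = 1 with multiplicity 4.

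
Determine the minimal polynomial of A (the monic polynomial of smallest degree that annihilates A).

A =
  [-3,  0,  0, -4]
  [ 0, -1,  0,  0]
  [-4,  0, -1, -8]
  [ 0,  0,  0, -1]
x^2 + 4*x + 3

The characteristic polynomial is χ_A(x) = (x + 1)^3*(x + 3), so the eigenvalues are known. The minimal polynomial is
  m_A(x) = Π_λ (x − λ)^{k_λ}
where k_λ is the size of the *largest* Jordan block for λ (equivalently, the smallest k with (A − λI)^k v = 0 for every generalised eigenvector v of λ).

  λ = -3: largest Jordan block has size 1, contributing (x + 3)
  λ = -1: largest Jordan block has size 1, contributing (x + 1)

So m_A(x) = (x + 1)*(x + 3) = x^2 + 4*x + 3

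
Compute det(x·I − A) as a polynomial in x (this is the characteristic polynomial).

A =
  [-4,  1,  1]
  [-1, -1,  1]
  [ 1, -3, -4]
x^3 + 9*x^2 + 27*x + 27

Expanding det(x·I − A) (e.g. by cofactor expansion or by noting that A is similar to its Jordan form J, which has the same characteristic polynomial as A) gives
  χ_A(x) = x^3 + 9*x^2 + 27*x + 27
which factors as (x + 3)^3. The eigenvalues (with algebraic multiplicities) are λ = -3 with multiplicity 3.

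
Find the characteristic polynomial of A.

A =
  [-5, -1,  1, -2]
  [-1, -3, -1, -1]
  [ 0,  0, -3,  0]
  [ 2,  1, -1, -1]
x^4 + 12*x^3 + 54*x^2 + 108*x + 81

Expanding det(x·I − A) (e.g. by cofactor expansion or by noting that A is similar to its Jordan form J, which has the same characteristic polynomial as A) gives
  χ_A(x) = x^4 + 12*x^3 + 54*x^2 + 108*x + 81
which factors as (x + 3)^4. The eigenvalues (with algebraic multiplicities) are λ = -3 with multiplicity 4.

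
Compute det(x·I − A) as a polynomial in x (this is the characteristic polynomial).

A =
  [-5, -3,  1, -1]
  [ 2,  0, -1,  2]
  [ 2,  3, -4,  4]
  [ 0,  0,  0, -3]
x^4 + 12*x^3 + 54*x^2 + 108*x + 81

Expanding det(x·I − A) (e.g. by cofactor expansion or by noting that A is similar to its Jordan form J, which has the same characteristic polynomial as A) gives
  χ_A(x) = x^4 + 12*x^3 + 54*x^2 + 108*x + 81
which factors as (x + 3)^4. The eigenvalues (with algebraic multiplicities) are λ = -3 with multiplicity 4.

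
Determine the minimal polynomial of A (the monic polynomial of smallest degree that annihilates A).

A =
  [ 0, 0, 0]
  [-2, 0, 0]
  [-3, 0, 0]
x^2

The characteristic polynomial is χ_A(x) = x^3, so the eigenvalues are known. The minimal polynomial is
  m_A(x) = Π_λ (x − λ)^{k_λ}
where k_λ is the size of the *largest* Jordan block for λ (equivalently, the smallest k with (A − λI)^k v = 0 for every generalised eigenvector v of λ).

  λ = 0: largest Jordan block has size 2, contributing (x − 0)^2

So m_A(x) = x^2 = x^2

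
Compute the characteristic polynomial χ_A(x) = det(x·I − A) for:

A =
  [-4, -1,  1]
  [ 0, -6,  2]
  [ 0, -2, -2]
x^3 + 12*x^2 + 48*x + 64

Expanding det(x·I − A) (e.g. by cofactor expansion or by noting that A is similar to its Jordan form J, which has the same characteristic polynomial as A) gives
  χ_A(x) = x^3 + 12*x^2 + 48*x + 64
which factors as (x + 4)^3. The eigenvalues (with algebraic multiplicities) are λ = -4 with multiplicity 3.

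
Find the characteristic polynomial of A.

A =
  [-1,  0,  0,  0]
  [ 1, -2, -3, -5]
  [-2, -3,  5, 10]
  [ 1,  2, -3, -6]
x^4 + 4*x^3 + 6*x^2 + 4*x + 1

Expanding det(x·I − A) (e.g. by cofactor expansion or by noting that A is similar to its Jordan form J, which has the same characteristic polynomial as A) gives
  χ_A(x) = x^4 + 4*x^3 + 6*x^2 + 4*x + 1
which factors as (x + 1)^4. The eigenvalues (with algebraic multiplicities) are λ = -1 with multiplicity 4.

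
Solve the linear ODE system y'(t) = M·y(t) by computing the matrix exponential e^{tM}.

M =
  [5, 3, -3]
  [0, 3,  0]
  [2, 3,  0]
e^{tM} =
  [3*exp(3*t) - 2*exp(2*t), 3*exp(3*t) - 3*exp(2*t), -3*exp(3*t) + 3*exp(2*t)]
  [0, exp(3*t), 0]
  [2*exp(3*t) - 2*exp(2*t), 3*exp(3*t) - 3*exp(2*t), -2*exp(3*t) + 3*exp(2*t)]

Strategy: write M = P · J · P⁻¹ where J is a Jordan canonical form, so e^{tM} = P · e^{tJ} · P⁻¹, and e^{tJ} can be computed block-by-block.

M has Jordan form
J =
  [2, 0, 0]
  [0, 3, 0]
  [0, 0, 3]
(up to reordering of blocks).

Per-block formulas:
  For a 1×1 block at λ = 3: exp(t · [3]) = [e^(3t)].
  For a 1×1 block at λ = 2: exp(t · [2]) = [e^(2t)].

After assembling e^{tJ} and conjugating by P, we get:

e^{tM} =
  [3*exp(3*t) - 2*exp(2*t), 3*exp(3*t) - 3*exp(2*t), -3*exp(3*t) + 3*exp(2*t)]
  [0, exp(3*t), 0]
  [2*exp(3*t) - 2*exp(2*t), 3*exp(3*t) - 3*exp(2*t), -2*exp(3*t) + 3*exp(2*t)]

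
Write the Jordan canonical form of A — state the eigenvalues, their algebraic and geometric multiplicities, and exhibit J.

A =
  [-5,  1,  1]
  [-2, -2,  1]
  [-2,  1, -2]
J_2(-3) ⊕ J_1(-3)

The characteristic polynomial is
  det(x·I − A) = x^3 + 9*x^2 + 27*x + 27 = (x + 3)^3

Eigenvalues and multiplicities (the geometric multiplicity of λ is n − rank(A − λI), which equals the number of Jordan blocks for λ):
  λ = -3: algebraic multiplicity = 3, geometric multiplicity = 2

Determining the block sizes for each eigenvalue:
  λ = -3: 2 blocks summing to 3 forces exactly one block of size 2 and the rest size 1 → block sizes [2, 1]

Assembling the blocks gives a Jordan form
J =
  [-3,  1,  0]
  [ 0, -3,  0]
  [ 0,  0, -3]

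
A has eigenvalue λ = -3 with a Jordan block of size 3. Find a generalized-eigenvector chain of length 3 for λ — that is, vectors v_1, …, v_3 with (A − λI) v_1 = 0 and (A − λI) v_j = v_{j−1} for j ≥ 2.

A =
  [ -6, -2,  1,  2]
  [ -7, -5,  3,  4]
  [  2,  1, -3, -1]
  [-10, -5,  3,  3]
A Jordan chain for λ = -3 of length 3:
v_1 = (1, 1, -1, 3)ᵀ
v_2 = (-2, -2, 1, -5)ᵀ
v_3 = (0, 1, 0, 0)ᵀ

Let N = A − (-3)·I. We want v_3 with N^3 v_3 = 0 but N^2 v_3 ≠ 0; then v_{j-1} := N · v_j for j = 3, …, 2.

Pick v_3 = (0, 1, 0, 0)ᵀ.
Then v_2 = N · v_3 = (-2, -2, 1, -5)ᵀ.
Then v_1 = N · v_2 = (1, 1, -1, 3)ᵀ.

Sanity check: (A − (-3)·I) v_1 = (0, 0, 0, 0)ᵀ = 0. ✓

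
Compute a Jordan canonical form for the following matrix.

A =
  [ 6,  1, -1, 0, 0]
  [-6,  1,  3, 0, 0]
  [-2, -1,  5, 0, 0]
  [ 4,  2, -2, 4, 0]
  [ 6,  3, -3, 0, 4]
J_2(4) ⊕ J_1(4) ⊕ J_1(4) ⊕ J_1(4)

The characteristic polynomial is
  det(x·I − A) = x^5 - 20*x^4 + 160*x^3 - 640*x^2 + 1280*x - 1024 = (x - 4)^5

Eigenvalues and multiplicities (the geometric multiplicity of λ is n − rank(A − λI), which equals the number of Jordan blocks for λ):
  λ = 4: algebraic multiplicity = 5, geometric multiplicity = 4

Determining the block sizes for each eigenvalue:
  λ = 4: 4 blocks summing to 5 forces exactly one block of size 2 and the rest size 1 → block sizes [2, 1, 1, 1]

Assembling the blocks gives a Jordan form
J =
  [4, 1, 0, 0, 0]
  [0, 4, 0, 0, 0]
  [0, 0, 4, 0, 0]
  [0, 0, 0, 4, 0]
  [0, 0, 0, 0, 4]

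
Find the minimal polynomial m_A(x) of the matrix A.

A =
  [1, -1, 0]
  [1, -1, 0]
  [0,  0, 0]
x^2

The characteristic polynomial is χ_A(x) = x^3, so the eigenvalues are known. The minimal polynomial is
  m_A(x) = Π_λ (x − λ)^{k_λ}
where k_λ is the size of the *largest* Jordan block for λ (equivalently, the smallest k with (A − λI)^k v = 0 for every generalised eigenvector v of λ).

  λ = 0: largest Jordan block has size 2, contributing (x − 0)^2

So m_A(x) = x^2 = x^2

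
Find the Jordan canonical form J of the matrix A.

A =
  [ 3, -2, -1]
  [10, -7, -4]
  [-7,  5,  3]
J_1(-1) ⊕ J_2(0)

The characteristic polynomial is
  det(x·I − A) = x^3 + x^2 = x^2*(x + 1)

Eigenvalues and multiplicities (the geometric multiplicity of λ is n − rank(A − λI), which equals the number of Jordan blocks for λ):
  λ = -1: algebraic multiplicity = 1, geometric multiplicity = 1
  λ = 0: algebraic multiplicity = 2, geometric multiplicity = 1

Determining the block sizes for each eigenvalue:
  λ = -1: one block (gm = 1), so the single block has size am = 1 → block sizes [1]
  λ = 0: one block (gm = 1), so the single block has size am = 2 → block sizes [2]

Assembling the blocks gives a Jordan form
J =
  [-1, 0, 0]
  [ 0, 0, 1]
  [ 0, 0, 0]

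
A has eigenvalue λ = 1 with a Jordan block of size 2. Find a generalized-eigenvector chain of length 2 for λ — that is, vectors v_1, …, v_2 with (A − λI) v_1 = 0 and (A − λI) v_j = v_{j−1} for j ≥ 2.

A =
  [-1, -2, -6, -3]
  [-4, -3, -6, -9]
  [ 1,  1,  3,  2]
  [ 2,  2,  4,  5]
A Jordan chain for λ = 1 of length 2:
v_1 = (-2, -4, 1, 2)ᵀ
v_2 = (1, 0, 0, 0)ᵀ

Let N = A − (1)·I. We want v_2 with N^2 v_2 = 0 but N^1 v_2 ≠ 0; then v_{j-1} := N · v_j for j = 2, …, 2.

Pick v_2 = (1, 0, 0, 0)ᵀ.
Then v_1 = N · v_2 = (-2, -4, 1, 2)ᵀ.

Sanity check: (A − (1)·I) v_1 = (0, 0, 0, 0)ᵀ = 0. ✓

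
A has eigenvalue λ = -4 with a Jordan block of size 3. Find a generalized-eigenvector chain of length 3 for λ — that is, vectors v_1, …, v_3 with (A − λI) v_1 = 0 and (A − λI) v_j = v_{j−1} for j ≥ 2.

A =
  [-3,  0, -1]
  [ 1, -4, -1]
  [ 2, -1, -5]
A Jordan chain for λ = -4 of length 3:
v_1 = (-1, -1, -1)ᵀ
v_2 = (1, 1, 2)ᵀ
v_3 = (1, 0, 0)ᵀ

Let N = A − (-4)·I. We want v_3 with N^3 v_3 = 0 but N^2 v_3 ≠ 0; then v_{j-1} := N · v_j for j = 3, …, 2.

Pick v_3 = (1, 0, 0)ᵀ.
Then v_2 = N · v_3 = (1, 1, 2)ᵀ.
Then v_1 = N · v_2 = (-1, -1, -1)ᵀ.

Sanity check: (A − (-4)·I) v_1 = (0, 0, 0)ᵀ = 0. ✓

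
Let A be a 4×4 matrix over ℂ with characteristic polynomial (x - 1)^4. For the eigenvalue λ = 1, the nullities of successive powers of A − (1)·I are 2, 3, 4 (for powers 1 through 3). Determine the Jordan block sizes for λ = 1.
Block sizes for λ = 1: [3, 1]

From the dimensions of kernels of powers, the number of Jordan blocks of size at least j is d_j − d_{j−1} where d_j = dim ker(N^j) (with d_0 = 0). Computing the differences gives [2, 1, 1].
The number of blocks of size exactly k is (#blocks of size ≥ k) − (#blocks of size ≥ k + 1), so the partition is: 1 block(s) of size 1, 1 block(s) of size 3.
In nonincreasing order the block sizes are [3, 1].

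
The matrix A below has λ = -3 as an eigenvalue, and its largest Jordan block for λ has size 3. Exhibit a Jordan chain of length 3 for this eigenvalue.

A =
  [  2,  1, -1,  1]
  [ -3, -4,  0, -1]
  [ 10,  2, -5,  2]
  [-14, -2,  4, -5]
A Jordan chain for λ = -3 of length 3:
v_1 = (-2, 2, -4, 4)ᵀ
v_2 = (5, -3, 10, -14)ᵀ
v_3 = (1, 0, 0, 0)ᵀ

Let N = A − (-3)·I. We want v_3 with N^3 v_3 = 0 but N^2 v_3 ≠ 0; then v_{j-1} := N · v_j for j = 3, …, 2.

Pick v_3 = (1, 0, 0, 0)ᵀ.
Then v_2 = N · v_3 = (5, -3, 10, -14)ᵀ.
Then v_1 = N · v_2 = (-2, 2, -4, 4)ᵀ.

Sanity check: (A − (-3)·I) v_1 = (0, 0, 0, 0)ᵀ = 0. ✓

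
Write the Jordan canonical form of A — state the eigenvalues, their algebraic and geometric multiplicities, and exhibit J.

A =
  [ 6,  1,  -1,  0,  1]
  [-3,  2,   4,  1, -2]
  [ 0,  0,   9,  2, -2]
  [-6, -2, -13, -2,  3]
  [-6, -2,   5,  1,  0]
J_2(3) ⊕ J_2(3) ⊕ J_1(3)

The characteristic polynomial is
  det(x·I − A) = x^5 - 15*x^4 + 90*x^3 - 270*x^2 + 405*x - 243 = (x - 3)^5

Eigenvalues and multiplicities (the geometric multiplicity of λ is n − rank(A − λI), which equals the number of Jordan blocks for λ):
  λ = 3: algebraic multiplicity = 5, geometric multiplicity = 3

Determining the block sizes for each eigenvalue:
  λ = 3: with am = 5 and gm = 3, the partition is not yet determined (e.g. several partitions of 5 into 3 parts exist). Let N = A − (3)·I. Computing rank(N^1) = 2, rank(N^2) = 0; the number of blocks of size ≥ j is rank(N^{j−1}) − rank(N^j), giving [3, 2]. So we have 2 block(s) of size 2, 1 block(s) of size 1 → block sizes [2, 2, 1]

Assembling the blocks gives a Jordan form
J =
  [3, 1, 0, 0, 0]
  [0, 3, 0, 0, 0]
  [0, 0, 3, 1, 0]
  [0, 0, 0, 3, 0]
  [0, 0, 0, 0, 3]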